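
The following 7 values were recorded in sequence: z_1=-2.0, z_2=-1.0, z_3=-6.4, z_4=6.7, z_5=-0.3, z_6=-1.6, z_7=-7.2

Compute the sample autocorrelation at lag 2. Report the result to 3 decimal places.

Mean z̄ = (-2.0 − 1.0 − 6.4 + 6.7 − 0.3 − 1.6 − 7.2)/7 = -1.6857
Deviations from mean: -0.3143, 0.6857, -4.7143, 8.3857, 1.3857, 0.0857, -5.5143
Σ(z_t−z̄)(z_{t+2}−z̄) = (1.4816) + (5.7502) + (-6.5327) + (0.7188) + (-7.6412) = -6.2233
Denominator Σ(z_t−z̄)² = 125.4486
r_2 = -6.2233 / 125.4486 = -0.050

-0.050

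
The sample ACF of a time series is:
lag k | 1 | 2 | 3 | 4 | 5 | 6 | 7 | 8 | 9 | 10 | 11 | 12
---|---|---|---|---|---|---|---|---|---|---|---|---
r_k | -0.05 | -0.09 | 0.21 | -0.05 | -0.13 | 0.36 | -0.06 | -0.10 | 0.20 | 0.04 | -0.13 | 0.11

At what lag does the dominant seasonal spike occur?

6

The largest autocorrelation is r_6 = 0.36; the remaining lags stay at or below 0.21.
The dominant spike at lag 6 indicates a seasonal period of 6.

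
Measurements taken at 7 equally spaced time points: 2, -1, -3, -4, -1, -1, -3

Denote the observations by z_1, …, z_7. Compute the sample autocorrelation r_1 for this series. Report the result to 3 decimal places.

0.119

Mean z̄ = (2 − 1 − 3 − 4 − 1 − 1 − 3)/7 = -1.5714
Deviations from mean: 3.5714, 0.5714, -1.4286, -2.4286, 0.5714, 0.5714, -1.4286
Numerator Σ_{t=1}^{6}(z_t−z̄)(z_{t+1}−z̄) = 2.8163
Denominator Σ(z_t−z̄)² = 23.7143
r_1 = 2.8163 / 23.7143 = 0.119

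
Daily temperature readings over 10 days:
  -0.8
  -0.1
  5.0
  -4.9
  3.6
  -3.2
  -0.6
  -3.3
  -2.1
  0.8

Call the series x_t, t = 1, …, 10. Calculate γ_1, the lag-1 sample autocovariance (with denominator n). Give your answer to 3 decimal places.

Mean x̄ = (-0.8 − 0.1 + 5.0 − 4.9 + 3.6 − 3.2 − 0.6 − 3.3 − 2.1 + 0.8)/10 = -0.5600
Σ_{t=1}^{9}(x_t−x̄)(x_{t+1}−x̄) = -48.3796
γ_1 = -48.3796 / 10 = -4.838

-4.838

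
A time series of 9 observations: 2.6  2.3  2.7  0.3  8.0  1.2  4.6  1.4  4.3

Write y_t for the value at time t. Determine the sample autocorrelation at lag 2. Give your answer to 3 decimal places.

Mean ȳ = (2.6 + 2.3 + 2.7 + 0.3 + 8.0 + 1.2 + 4.6 + 1.4 + 4.3)/9 = 3.0444
Numerator Σ_{t=1}^{7}(y_t−ȳ)(y_{t+2}−ȳ) = 18.2460
Denominator Σ(y_t−ȳ)² = 43.0622
r_2 = 18.2460 / 43.0622 = 0.424

0.424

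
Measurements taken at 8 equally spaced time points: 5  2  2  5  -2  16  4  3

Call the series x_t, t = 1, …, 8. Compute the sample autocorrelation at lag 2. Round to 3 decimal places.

Mean x̄ = (5 + 2 + 2 + 5 − 2 + 16 + 4 + 3)/8 = 4.3750
Σ(x_t−x̄)(x_{t+2}−x̄) = (-1.4844) + (-1.4844) + (15.1406) + (7.2656) + (2.3906) + (-15.9844) = 5.8438
Denominator Σ(x_t−x̄)² = 189.8750
r_2 = 5.8438 / 189.8750 = 0.031

0.031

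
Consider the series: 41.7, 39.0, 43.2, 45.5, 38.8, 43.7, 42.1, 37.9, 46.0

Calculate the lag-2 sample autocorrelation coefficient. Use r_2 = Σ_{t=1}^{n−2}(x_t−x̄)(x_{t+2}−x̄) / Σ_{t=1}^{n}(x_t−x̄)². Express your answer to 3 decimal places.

Mean x̄ = (41.7 + 39.0 + 43.2 + 45.5 + 38.8 + 43.7 + 42.1 + 37.9 + 46.0)/9 = 41.9889
Numerator Σ_{t=1}^{7}(x_t−x̄)(x_{t+2}−x̄) = -15.6036
Denominator Σ(x_t−x̄)² = 68.7289
r_2 = -15.6036 / 68.7289 = -0.227

-0.227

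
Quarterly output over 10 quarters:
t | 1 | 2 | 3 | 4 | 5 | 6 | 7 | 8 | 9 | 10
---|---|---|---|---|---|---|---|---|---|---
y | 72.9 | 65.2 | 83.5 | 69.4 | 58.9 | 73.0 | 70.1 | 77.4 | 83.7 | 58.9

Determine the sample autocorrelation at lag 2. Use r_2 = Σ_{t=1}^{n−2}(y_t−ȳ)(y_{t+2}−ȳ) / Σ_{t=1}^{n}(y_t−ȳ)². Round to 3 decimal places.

-0.271

Mean ȳ = (72.9 + 65.2 + 83.5 + 69.4 + 58.9 + 73.0 + 70.1 + 77.4 + 83.7 + 58.9)/10 = 71.3000
Numerator Σ_{t=1}^{8}(y_t−ȳ)(y_{t+2}−ȳ) = -188.6700
Denominator Σ(y_t−ȳ)² = 695.0400
r_2 = -188.6700 / 695.0400 = -0.271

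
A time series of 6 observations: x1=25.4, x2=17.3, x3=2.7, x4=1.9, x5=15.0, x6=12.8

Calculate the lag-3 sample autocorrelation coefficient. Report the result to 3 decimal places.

-0.316

Mean x̄ = (25.4 + 17.3 + 2.7 + 1.9 + 15.0 + 12.8)/6 = 12.5167
Deviations from mean: 12.8833, 4.7833, -9.8167, -10.6167, 2.4833, 0.2833
Σ(x_t−x̄)(x_{t+3}−x̄) = (-136.7781) + (11.8786) + (-2.7814) = -127.6808
Denominator Σ(x_t−x̄)² = 404.1883
r_3 = -127.6808 / 404.1883 = -0.316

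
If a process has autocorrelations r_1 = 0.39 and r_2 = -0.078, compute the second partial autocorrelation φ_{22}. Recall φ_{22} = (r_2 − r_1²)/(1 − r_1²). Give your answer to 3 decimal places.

-0.271

φ_{22} = (r_2 − r_1²) / (1 − r_1²)
r_1² = (0.39)² = 0.1521
Numerator = -0.078 − 0.1521 = -0.2301; denominator = 1 − 0.1521 = 0.8479
φ_{22} = -0.2301 / 0.8479 = -0.271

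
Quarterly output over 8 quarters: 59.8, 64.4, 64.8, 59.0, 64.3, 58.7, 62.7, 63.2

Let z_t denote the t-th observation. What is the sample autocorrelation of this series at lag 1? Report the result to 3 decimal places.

-0.509

Mean z̄ = (59.8 + 64.4 + 64.8 + 59.0 + 64.3 + 58.7 + 62.7 + 63.2)/8 = 62.1125
Deviations from mean: -2.3125, 2.2875, 2.6875, -3.1125, 2.1875, -3.4125, 0.5875, 1.0875
Σ(z_t−z̄)(z_{t+1}−z̄) = (-5.2898) + (6.1477) + (-8.3648) + (-6.8086) + (-7.4648) + (-2.0048) + (0.6389) = -23.1464
Denominator Σ(z_t−z̄)² = 45.4488
r_1 = -23.1464 / 45.4488 = -0.509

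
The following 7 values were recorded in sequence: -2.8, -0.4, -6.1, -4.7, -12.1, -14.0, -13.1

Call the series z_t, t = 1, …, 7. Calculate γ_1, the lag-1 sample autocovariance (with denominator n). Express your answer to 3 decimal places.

14.380

Mean z̄ = (-2.8 − 0.4 − 6.1 − 4.7 − 12.1 − 14.0 − 13.1)/7 = -7.6000
Σ_{t=1}^{6}(z_t−z̄)(z_{t+1}−z̄) = 100.6600
γ_1 = 100.6600 / 7 = 14.380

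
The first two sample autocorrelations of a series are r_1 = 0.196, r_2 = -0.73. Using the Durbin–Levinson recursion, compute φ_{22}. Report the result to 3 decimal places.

φ_{22} = (r_2 − r_1²) / (1 − r_1²)
r_1² = (0.196)² = 0.038416
Numerator = -0.73 − 0.0384 = -0.7684; denominator = 1 − 0.0384 = 0.9616
φ_{22} = -0.7684 / 0.9616 = -0.799

-0.799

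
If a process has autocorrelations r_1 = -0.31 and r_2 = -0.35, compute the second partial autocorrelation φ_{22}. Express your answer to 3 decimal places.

φ_{22} = (r_2 − r_1²) / (1 − r_1²)
r_1² = (-0.31)² = 0.0961
Numerator = -0.35 − 0.0961 = -0.4461; denominator = 1 − 0.0961 = 0.9039
φ_{22} = -0.4461 / 0.9039 = -0.494

-0.494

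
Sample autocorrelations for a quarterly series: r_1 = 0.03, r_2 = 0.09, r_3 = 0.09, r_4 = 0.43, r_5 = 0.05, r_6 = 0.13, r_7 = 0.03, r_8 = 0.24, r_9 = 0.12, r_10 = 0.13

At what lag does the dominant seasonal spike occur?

The largest autocorrelation is r_4 = 0.43, with a weaker echo at lag 8 (0.24); the remaining lags stay at or below 0.13.
The dominant spike at lag 4 indicates a seasonal period of 4.

4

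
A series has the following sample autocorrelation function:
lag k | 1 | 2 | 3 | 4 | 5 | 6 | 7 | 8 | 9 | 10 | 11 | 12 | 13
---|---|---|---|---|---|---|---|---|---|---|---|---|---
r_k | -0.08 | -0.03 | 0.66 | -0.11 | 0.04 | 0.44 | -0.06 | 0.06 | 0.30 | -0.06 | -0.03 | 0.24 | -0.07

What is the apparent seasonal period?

The largest autocorrelation is r_3 = 0.66, with weaker echoes at lags 6 (0.44), 9 (0.30) and 12 (0.24); the remaining lags stay at or below 0.06.
The dominant spike at lag 3 indicates a seasonal period of 3.

3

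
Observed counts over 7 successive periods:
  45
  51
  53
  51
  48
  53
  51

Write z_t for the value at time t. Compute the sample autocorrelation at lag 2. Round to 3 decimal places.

Mean z̄ = (45 + 51 + 53 + 51 + 48 + 53 + 51)/7 = 50.2857
Deviations from mean: -5.2857, 0.7143, 2.7143, 0.7143, -2.2857, 2.7143, 0.7143
Numerator Σ_{t=1}^{5}(z_t−z̄)(z_{t+2}−z̄) = -19.7347
Denominator Σ(z_t−z̄)² = 49.4286
r_2 = -19.7347 / 49.4286 = -0.399

-0.399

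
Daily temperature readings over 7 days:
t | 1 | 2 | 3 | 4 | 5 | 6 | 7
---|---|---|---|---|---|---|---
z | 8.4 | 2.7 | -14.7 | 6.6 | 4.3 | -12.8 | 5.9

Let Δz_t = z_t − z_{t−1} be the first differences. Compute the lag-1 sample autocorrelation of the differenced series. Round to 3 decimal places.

-0.423

First differences Δz: -5.7, -17.4, 21.3, -2.3, -17.1, 18.7
Mean of differences = -0.4167
Numerator Σ(Δz_t−Δz̄)(Δz_{t+1}−Δz̄) = -607.5019
Denominator Σ(Δz_t−Δz̄)² = 1435.2883
r_1(Δz) = -607.5019 / 1435.2883 = -0.423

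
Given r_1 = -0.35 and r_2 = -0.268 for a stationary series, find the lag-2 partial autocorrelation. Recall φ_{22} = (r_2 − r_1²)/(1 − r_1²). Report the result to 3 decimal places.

-0.445

φ_{22} = (r_2 − r_1²) / (1 − r_1²)
r_1² = (-0.35)² = 0.1225
Numerator = -0.268 − 0.1225 = -0.3905; denominator = 1 − 0.1225 = 0.8775
φ_{22} = -0.3905 / 0.8775 = -0.445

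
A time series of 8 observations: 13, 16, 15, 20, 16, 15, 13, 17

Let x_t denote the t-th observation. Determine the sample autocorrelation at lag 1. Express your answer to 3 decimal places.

-0.126

Mean x̄ = (13 + 16 + 15 + 20 + 16 + 15 + 13 + 17)/8 = 15.6250
Deviations from mean: -2.6250, 0.3750, -0.6250, 4.3750, 0.3750, -0.6250, -2.6250, 1.3750
Σ(x_t−x̄)(x_{t+1}−x̄) = (-0.9844) + (-0.2344) + (-2.7344) + (1.6406) + (-0.2344) + (1.6406) + (-3.6094) = -4.5156
Denominator Σ(x_t−x̄)² = 35.8750
r_1 = -4.5156 / 35.8750 = -0.126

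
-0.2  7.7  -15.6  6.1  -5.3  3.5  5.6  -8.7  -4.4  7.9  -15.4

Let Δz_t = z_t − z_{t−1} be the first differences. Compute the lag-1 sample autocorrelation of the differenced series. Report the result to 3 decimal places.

First differences Δz: 7.9, -23.3, 21.7, -11.4, 8.8, 2.1, -14.3, 4.3, 12.3, -23.3
Mean of differences = -1.5200
Numerator Σ(Δz_t−Δz̄)(Δz_{t+1}−Δz̄) = -1346.1264
Denominator Σ(Δz_t−Δz̄)² = 2182.0560
r_1(Δz) = -1346.1264 / 2182.0560 = -0.617

-0.617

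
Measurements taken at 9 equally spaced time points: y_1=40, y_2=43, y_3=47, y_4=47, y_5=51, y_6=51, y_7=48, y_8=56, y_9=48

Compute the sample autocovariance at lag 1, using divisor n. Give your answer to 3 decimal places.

5.863

Mean ȳ = (40 + 43 + 47 + 47 + 51 + 51 + 48 + 56 + 48)/9 = 47.8889
Σ_{t=1}^{8}(y_t−ȳ)(y_{t+1}−ȳ) = 52.7654
γ_1 = 52.7654 / 9 = 5.863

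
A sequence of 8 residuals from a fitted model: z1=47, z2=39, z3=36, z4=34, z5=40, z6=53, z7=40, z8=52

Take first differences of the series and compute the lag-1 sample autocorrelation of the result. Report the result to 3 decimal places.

-0.389

First differences Δz: -8, -3, -2, 6, 13, -13, 12
Mean of differences = 0.7143
Numerator Σ(Δz_t−Δz̄)(Δz_{t+1}−Δz̄) = -230.2245
Denominator Σ(Δz_t−Δz̄)² = 591.4286
r_1(Δz) = -230.2245 / 591.4286 = -0.389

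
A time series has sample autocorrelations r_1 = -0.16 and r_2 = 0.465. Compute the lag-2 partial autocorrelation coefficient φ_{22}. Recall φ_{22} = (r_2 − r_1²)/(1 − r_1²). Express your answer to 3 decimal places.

φ_{22} = (r_2 − r_1²) / (1 − r_1²)
r_1² = (-0.16)² = 0.0256
Numerator = 0.465 − 0.0256 = 0.4394; denominator = 1 − 0.0256 = 0.9744
φ_{22} = 0.4394 / 0.9744 = 0.451

0.451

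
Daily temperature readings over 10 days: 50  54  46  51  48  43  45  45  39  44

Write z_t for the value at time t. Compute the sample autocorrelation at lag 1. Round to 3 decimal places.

Mean z̄ = (50 + 54 + 46 + 51 + 48 + 43 + 45 + 45 + 39 + 44)/10 = 46.5000
Numerator Σ_{t=1}^{9}(z_t−z̄)(z_{t+1}−z̄) = 59.2500
Denominator Σ(z_t−z̄)² = 170.5000
r_1 = 59.2500 / 170.5000 = 0.348

0.348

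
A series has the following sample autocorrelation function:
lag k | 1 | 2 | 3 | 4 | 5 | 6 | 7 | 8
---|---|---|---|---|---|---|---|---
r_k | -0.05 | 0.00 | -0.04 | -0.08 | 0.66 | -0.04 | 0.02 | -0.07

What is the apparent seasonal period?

The largest autocorrelation is r_5 = 0.66; the remaining lags stay at or below 0.02.
The dominant spike at lag 5 indicates a seasonal period of 5.

5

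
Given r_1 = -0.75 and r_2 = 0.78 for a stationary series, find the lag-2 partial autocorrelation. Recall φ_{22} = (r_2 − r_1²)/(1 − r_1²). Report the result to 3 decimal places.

0.497

φ_{22} = (r_2 − r_1²) / (1 − r_1²)
r_1² = (-0.75)² = 0.5625
Numerator = 0.78 − 0.5625 = 0.2175; denominator = 1 − 0.5625 = 0.4375
φ_{22} = 0.2175 / 0.4375 = 0.497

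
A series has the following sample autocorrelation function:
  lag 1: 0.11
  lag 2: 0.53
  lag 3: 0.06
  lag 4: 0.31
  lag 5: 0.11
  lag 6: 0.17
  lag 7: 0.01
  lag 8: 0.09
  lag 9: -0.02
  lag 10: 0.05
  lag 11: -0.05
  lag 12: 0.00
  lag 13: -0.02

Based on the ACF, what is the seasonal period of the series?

The largest autocorrelation is r_2 = 0.53, with weaker echoes at lags 4 (0.31) and 6 (0.17); the remaining lags stay at or below 0.11.
The dominant spike at lag 2 indicates a seasonal period of 2.

2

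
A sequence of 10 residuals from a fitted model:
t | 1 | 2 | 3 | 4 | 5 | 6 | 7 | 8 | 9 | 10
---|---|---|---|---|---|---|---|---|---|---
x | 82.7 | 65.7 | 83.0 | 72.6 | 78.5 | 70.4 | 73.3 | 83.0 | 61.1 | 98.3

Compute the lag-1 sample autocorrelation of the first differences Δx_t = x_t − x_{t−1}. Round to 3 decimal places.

First differences Δx: -17.0, 17.3, -10.4, 5.9, -8.1, 2.9, 9.7, -21.9, 37.2
Mean of differences = 1.7333
Numerator Σ(Δx_t−Δx̄)(Δx_{t+1}−Δx̄) = -1600.6711
Denominator Σ(Δx_t−Δx̄)² = 2735.7800
r_1(Δx) = -1600.6711 / 2735.7800 = -0.585

-0.585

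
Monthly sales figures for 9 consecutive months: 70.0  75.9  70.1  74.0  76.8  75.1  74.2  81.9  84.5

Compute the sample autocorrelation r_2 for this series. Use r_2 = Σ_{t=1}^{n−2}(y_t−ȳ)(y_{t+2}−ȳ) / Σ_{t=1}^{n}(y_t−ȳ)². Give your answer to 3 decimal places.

Mean ȳ = (70.0 + 75.9 + 70.1 + 74.0 + 76.8 + 75.1 + 74.2 + 81.9 + 84.5)/9 = 75.8333
Σ(y_t−ȳ)(y_{t+2}−ȳ) = (33.4444) + (-0.1222) + (-5.5422) + (1.3444) + (-1.5789) + (-4.4489) + (-14.1556) = 8.9411
Denominator Σ(y_t−ȳ)² = 186.3200
r_2 = 8.9411 / 186.3200 = 0.048

0.048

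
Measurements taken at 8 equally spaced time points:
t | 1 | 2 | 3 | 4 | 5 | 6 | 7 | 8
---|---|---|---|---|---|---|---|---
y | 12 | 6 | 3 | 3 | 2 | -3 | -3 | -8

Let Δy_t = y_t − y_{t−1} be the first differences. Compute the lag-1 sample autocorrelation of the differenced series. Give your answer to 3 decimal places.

-0.280

First differences Δy: -6, -3, 0, -1, -5, 0, -5
Mean of differences = -2.8571
Numerator Σ(Δy_t−Δȳ)(Δy_{t+1}−Δȳ) = -10.8776
Denominator Σ(Δy_t−Δȳ)² = 38.8571
r_1(Δy) = -10.8776 / 38.8571 = -0.280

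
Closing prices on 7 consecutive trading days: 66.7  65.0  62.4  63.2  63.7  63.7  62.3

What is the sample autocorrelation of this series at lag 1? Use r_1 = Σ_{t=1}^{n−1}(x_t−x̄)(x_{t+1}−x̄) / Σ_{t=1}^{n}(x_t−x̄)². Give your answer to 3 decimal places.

0.202

Mean x̄ = (66.7 + 65.0 + 62.4 + 63.2 + 63.7 + 63.7 + 62.3)/7 = 63.8571
Deviations from mean: 2.8429, 1.1429, -1.4571, -0.6571, -0.1571, -0.1571, -1.5571
Numerator Σ_{t=1}^{6}(x_t−x̄)(x_{t+1}−x̄) = 2.9139
Denominator Σ(x_t−x̄)² = 14.4171
r_1 = 2.9139 / 14.4171 = 0.202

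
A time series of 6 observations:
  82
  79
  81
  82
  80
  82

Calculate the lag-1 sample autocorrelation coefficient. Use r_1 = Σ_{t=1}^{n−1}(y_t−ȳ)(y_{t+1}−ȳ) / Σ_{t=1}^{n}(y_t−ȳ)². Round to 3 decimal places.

-0.500

Mean ȳ = (82 + 79 + 81 + 82 + 80 + 82)/6 = 81.0000
Numerator Σ_{t=1}^{5}(y_t−ȳ)(y_{t+1}−ȳ) = -4.0000
Denominator Σ(y_t−ȳ)² = 8.0000
r_1 = -4.0000 / 8.0000 = -0.500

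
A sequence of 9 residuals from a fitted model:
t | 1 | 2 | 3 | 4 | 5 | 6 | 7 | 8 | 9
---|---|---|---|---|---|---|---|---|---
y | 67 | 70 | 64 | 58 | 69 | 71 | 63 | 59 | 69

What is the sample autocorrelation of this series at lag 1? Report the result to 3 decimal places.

Mean ȳ = (67 + 70 + 64 + 58 + 69 + 71 + 63 + 59 + 69)/9 = 65.5556
Numerator Σ_{t=1}^{8}(y_t−ȳ)(y_{t+1}−ȳ) = -15.7531
Denominator Σ(y_t−ȳ)² = 184.2222
r_1 = -15.7531 / 184.2222 = -0.086

-0.086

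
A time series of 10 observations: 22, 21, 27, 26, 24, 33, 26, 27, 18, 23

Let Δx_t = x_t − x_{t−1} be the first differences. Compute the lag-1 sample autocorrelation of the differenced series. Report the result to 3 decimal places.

-0.544

First differences Δx: -1, 6, -1, -2, 9, -7, 1, -9, 5
Mean of differences = 0.1111
Numerator Σ(Δx_t−Δx̄)(Δx_{t+1}−Δx̄) = -151.6790
Denominator Σ(Δx_t−Δx̄)² = 278.8889
r_1(Δx) = -151.6790 / 278.8889 = -0.544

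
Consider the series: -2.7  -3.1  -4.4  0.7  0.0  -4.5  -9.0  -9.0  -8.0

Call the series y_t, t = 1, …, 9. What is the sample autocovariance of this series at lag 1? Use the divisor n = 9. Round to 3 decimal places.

Mean ȳ = (-2.7 − 3.1 − 4.4 + 0.7 + 0.0 − 4.5 − 9.0 − 9.0 − 8.0)/9 = -4.4444
Σ_{t=1}^{8}(y_t−ȳ)(y_{t+1}−ȳ) = 62.4547
γ_1 = 62.4547 / 9 = 6.939

6.939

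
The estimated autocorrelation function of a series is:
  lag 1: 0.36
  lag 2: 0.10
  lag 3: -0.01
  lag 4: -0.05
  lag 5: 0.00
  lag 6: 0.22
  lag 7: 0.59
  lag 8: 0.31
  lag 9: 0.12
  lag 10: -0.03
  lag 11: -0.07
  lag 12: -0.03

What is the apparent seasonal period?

The largest autocorrelation is r_7 = 0.59; the remaining lags stay at or below 0.36. The elevated value at lag 1 (0.36), dropping to 0.10 at lag 2, reflects decaying short-term dependence rather than seasonality.
The dominant spike at lag 7 indicates a seasonal period of 7.

7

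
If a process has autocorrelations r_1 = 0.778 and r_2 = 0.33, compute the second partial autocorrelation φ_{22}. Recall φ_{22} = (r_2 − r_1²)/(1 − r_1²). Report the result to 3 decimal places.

-0.697

φ_{22} = (r_2 − r_1²) / (1 − r_1²)
r_1² = (0.778)² = 0.605284
Numerator = 0.33 − 0.6053 = -0.2753; denominator = 1 − 0.6053 = 0.3947
φ_{22} = -0.2753 / 0.3947 = -0.697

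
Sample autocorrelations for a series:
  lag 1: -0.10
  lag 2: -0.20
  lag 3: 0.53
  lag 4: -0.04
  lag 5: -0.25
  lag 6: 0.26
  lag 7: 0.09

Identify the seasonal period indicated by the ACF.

The largest autocorrelation is r_3 = 0.53, with a weaker echo at lag 6 (0.26); the remaining lags stay at or below 0.09.
The dominant spike at lag 3 indicates a seasonal period of 3.

3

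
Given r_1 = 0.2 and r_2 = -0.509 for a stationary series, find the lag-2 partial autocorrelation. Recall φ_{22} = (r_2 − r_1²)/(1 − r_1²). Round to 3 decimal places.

-0.572

φ_{22} = (r_2 − r_1²) / (1 − r_1²)
r_1² = (0.2)² = 0.04
Numerator = -0.509 − 0.0400 = -0.5490; denominator = 1 − 0.0400 = 0.9600
φ_{22} = -0.5490 / 0.9600 = -0.572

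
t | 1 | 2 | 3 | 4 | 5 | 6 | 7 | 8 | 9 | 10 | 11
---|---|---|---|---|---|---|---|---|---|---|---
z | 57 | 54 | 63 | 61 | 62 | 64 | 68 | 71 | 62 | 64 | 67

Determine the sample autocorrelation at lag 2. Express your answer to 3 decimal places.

0.078

Mean z̄ = (57 + 54 + 63 + 61 + 62 + 64 + 68 + 71 + 62 + 64 + 67)/11 = 63.0000
Numerator Σ_{t=1}^{9}(z_t−z̄)(z_{t+2}−z̄) = 18.0000
Denominator Σ(z_t−z̄)² = 230.0000
r_2 = 18.0000 / 230.0000 = 0.078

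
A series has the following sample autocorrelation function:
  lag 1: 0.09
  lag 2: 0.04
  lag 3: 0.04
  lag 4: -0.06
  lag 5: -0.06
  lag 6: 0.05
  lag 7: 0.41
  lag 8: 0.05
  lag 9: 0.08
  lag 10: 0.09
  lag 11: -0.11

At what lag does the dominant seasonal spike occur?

The largest autocorrelation is r_7 = 0.41; the remaining lags stay at or below 0.09.
The dominant spike at lag 7 indicates a seasonal period of 7.

7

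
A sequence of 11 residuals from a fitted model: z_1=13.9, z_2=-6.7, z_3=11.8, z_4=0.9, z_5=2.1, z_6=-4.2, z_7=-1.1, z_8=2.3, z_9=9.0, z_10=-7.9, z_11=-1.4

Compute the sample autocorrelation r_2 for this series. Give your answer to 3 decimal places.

Mean z̄ = (13.9 − 6.7 + 11.8 + 0.9 + 2.1 − 4.2 − 1.1 + 2.3 + 9.0 − 7.9 − 1.4)/11 = 1.7000
Numerator Σ_{t=1}^{9}(z_t−z̄)(z_{t+2}−z̄) = 85.2100
Denominator Σ(z_t−z̄)² = 520.2800
r_2 = 85.2100 / 520.2800 = 0.164

0.164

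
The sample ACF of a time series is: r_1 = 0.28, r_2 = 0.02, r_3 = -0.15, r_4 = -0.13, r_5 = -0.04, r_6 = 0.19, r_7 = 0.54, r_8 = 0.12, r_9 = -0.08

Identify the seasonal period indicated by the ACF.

7

The largest autocorrelation is r_7 = 0.54; the remaining lags stay at or below 0.28. The elevated value at lag 1 (0.28), dropping to 0.02 at lag 2, reflects decaying short-term dependence rather than seasonality.
The dominant spike at lag 7 indicates a seasonal period of 7.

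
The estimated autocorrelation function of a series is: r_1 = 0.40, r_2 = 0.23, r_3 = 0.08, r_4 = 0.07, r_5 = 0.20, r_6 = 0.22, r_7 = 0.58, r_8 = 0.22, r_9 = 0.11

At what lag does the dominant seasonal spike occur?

7

The largest autocorrelation is r_7 = 0.58; the remaining lags stay at or below 0.40. The elevated value at lag 1 (0.40), dropping to 0.23 at lag 2, reflects decaying short-term dependence rather than seasonality.
The dominant spike at lag 7 indicates a seasonal period of 7.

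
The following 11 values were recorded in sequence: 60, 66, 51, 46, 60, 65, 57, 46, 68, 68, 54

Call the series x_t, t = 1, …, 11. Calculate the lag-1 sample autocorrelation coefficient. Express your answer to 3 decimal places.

Mean x̄ = (60 + 66 + 51 + 46 + 60 + 65 + 57 + 46 + 68 + 68 + 54)/11 = 58.2727
Numerator Σ_{t=1}^{10}(x_t−x̄)(x_{t+1}−x̄) = -22.4380
Denominator Σ(x_t−x̄)² = 674.1818
r_1 = -22.4380 / 674.1818 = -0.033

-0.033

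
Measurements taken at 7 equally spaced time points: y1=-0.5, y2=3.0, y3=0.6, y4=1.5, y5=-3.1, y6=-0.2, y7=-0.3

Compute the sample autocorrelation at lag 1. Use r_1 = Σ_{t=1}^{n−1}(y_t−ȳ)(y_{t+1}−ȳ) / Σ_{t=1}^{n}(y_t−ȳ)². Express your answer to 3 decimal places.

-0.142

Mean ȳ = (-0.5 + 3.0 + 0.6 + 1.5 − 3.1 − 0.2 − 0.3)/7 = 0.1429
Deviations from mean: -0.6429, 2.8571, 0.4571, 1.3571, -3.2429, -0.3429, -0.4429
Σ(y_t−ȳ)(y_{t+1}−ȳ) = (-1.8367) + (1.3061) + (0.6204) + (-4.4010) + (1.1118) + (0.1518) = -3.0476
Denominator Σ(y_t−ȳ)² = 21.4571
r_1 = -3.0476 / 21.4571 = -0.142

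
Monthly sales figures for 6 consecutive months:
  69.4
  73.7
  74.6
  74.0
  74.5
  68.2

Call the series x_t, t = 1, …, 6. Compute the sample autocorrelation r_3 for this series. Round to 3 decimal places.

-0.282

Mean x̄ = (69.4 + 73.7 + 74.6 + 74.0 + 74.5 + 68.2)/6 = 72.4000
Σ(x_t−x̄)(x_{t+3}−x̄) = (-4.8000) + (2.7300) + (-9.2400) = -11.3100
Denominator Σ(x_t−x̄)² = 40.1400
r_3 = -11.3100 / 40.1400 = -0.282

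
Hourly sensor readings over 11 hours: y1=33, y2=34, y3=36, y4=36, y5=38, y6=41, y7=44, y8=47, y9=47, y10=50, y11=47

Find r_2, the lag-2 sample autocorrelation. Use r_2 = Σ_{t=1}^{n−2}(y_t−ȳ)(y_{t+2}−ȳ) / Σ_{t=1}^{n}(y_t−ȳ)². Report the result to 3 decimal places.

Mean ȳ = (33 + 34 + 36 + 36 + 38 + 41 + 44 + 47 + 47 + 50 + 47)/11 = 41.1818
Numerator Σ_{t=1}^{9}(y_t−ȳ)(y_{t+2}−ȳ) = 188.5702
Denominator Σ(y_t−ȳ)² = 369.6364
r_2 = 188.5702 / 369.6364 = 0.510

0.510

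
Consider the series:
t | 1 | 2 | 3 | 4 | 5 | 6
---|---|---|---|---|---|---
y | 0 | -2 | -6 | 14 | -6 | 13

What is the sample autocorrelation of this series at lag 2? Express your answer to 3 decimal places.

Mean ȳ = (0 − 2 − 6 + 14 − 6 + 13)/6 = 2.1667
Deviations from mean: -2.1667, -4.1667, -8.1667, 11.8333, -8.1667, 10.8333
Σ(y_t−ȳ)(y_{t+2}−ȳ) = (17.6944) + (-49.3056) + (66.6944) + (128.1944) = 163.2778
Denominator Σ(y_t−ȳ)² = 412.8333
r_2 = 163.2778 / 412.8333 = 0.396

0.396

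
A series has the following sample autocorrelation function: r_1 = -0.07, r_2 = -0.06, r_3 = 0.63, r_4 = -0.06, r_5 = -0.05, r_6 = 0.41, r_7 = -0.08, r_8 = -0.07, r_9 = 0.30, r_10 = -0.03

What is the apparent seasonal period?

3

The largest autocorrelation is r_3 = 0.63, with weaker echoes at lags 6 (0.41) and 9 (0.30); the remaining lags stay at or below -0.03.
The dominant spike at lag 3 indicates a seasonal period of 3.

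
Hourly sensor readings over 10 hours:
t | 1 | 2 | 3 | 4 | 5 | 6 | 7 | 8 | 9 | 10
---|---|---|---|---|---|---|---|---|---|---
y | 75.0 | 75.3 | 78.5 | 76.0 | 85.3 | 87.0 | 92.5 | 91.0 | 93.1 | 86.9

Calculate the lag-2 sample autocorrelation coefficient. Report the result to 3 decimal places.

Mean ȳ = (75.0 + 75.3 + 78.5 + 76.0 + 85.3 + 87.0 + 92.5 + 91.0 + 93.1 + 86.9)/10 = 84.0600
Numerator Σ_{t=1}^{8}(y_t−ȳ)(y_{t+2}−ȳ) = 217.2648
Denominator Σ(y_t−ȳ)² = 474.0640
r_2 = 217.2648 / 474.0640 = 0.458

0.458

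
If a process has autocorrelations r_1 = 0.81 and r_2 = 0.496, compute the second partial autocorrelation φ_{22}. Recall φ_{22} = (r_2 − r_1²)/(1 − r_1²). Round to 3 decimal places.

φ_{22} = (r_2 − r_1²) / (1 − r_1²)
r_1² = (0.81)² = 0.6561
Numerator = 0.496 − 0.6561 = -0.1601; denominator = 1 − 0.6561 = 0.3439
φ_{22} = -0.1601 / 0.3439 = -0.466

-0.466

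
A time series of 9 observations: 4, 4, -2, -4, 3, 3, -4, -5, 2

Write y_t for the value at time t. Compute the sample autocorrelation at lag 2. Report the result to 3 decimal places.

Mean ȳ = (4 + 4 − 2 − 4 + 3 + 3 − 4 − 5 + 2)/9 = 0.1111
Σ(y_t−ȳ)(y_{t+2}−ȳ) = (-8.2099) + (-15.9877) + (-6.0988) + (-11.8765) + (-11.8765) + (-14.7654) + (-7.7654) = -76.5802
Denominator Σ(y_t−ȳ)² = 114.8889
r_2 = -76.5802 / 114.8889 = -0.667

-0.667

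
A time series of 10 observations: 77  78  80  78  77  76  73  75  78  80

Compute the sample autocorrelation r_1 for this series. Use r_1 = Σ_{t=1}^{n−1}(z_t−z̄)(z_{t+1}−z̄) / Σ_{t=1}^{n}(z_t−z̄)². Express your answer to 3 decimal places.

Mean z̄ = (77 + 78 + 80 + 78 + 77 + 76 + 73 + 75 + 78 + 80)/10 = 77.2000
Numerator Σ_{t=1}^{9}(z_t−z̄)(z_{t+1}−z̄) = 19.1600
Denominator Σ(z_t−z̄)² = 41.6000
r_1 = 19.1600 / 41.6000 = 0.461

0.461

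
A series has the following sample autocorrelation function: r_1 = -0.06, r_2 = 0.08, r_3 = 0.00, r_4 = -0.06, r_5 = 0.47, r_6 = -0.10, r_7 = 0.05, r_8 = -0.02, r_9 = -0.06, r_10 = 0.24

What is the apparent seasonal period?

The largest autocorrelation is r_5 = 0.47, with a weaker echo at lag 10 (0.24); the remaining lags stay at or below 0.08.
The dominant spike at lag 5 indicates a seasonal period of 5.

5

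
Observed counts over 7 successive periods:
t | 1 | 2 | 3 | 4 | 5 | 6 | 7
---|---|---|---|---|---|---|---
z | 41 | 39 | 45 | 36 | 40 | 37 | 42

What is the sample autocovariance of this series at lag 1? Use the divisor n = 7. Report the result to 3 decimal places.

-4.571

Mean z̄ = (41 + 39 + 45 + 36 + 40 + 37 + 42)/7 = 40.0000
Deviations: 1.0000, -1.0000, 5.0000, -4.0000, 0.0000, -3.0000, 2.0000
Σ_{t=1}^{6}(z_t−z̄)(z_{t+1}−z̄) = -32.0000
γ_1 = -32.0000 / 7 = -4.571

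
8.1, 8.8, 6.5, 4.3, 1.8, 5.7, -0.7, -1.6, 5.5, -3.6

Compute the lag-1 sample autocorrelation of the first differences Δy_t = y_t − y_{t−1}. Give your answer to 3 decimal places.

-0.505

First differences Δy: 0.7, -2.3, -2.2, -2.5, 3.9, -6.4, -0.9, 7.1, -9.1
Mean of differences = -1.3000
Numerator Σ(Δy_t−Δȳ)(Δy_{t+1}−Δȳ) = -96.9800
Denominator Σ(Δy_t−Δȳ)² = 191.8600
r_1(Δy) = -96.9800 / 191.8600 = -0.505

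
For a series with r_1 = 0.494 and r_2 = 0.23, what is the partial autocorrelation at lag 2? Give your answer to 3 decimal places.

-0.019

φ_{22} = (r_2 − r_1²) / (1 − r_1²)
r_1² = (0.494)² = 0.244036
Numerator = 0.23 − 0.2440 = -0.0140; denominator = 1 − 0.2440 = 0.7560
φ_{22} = -0.0140 / 0.7560 = -0.019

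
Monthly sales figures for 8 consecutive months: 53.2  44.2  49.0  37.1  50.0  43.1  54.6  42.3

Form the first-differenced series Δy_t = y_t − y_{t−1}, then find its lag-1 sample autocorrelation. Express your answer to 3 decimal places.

-0.757

First differences Δy: -9.0, 4.8, -11.9, 12.9, -6.9, 11.5, -12.3
Mean of differences = -1.5571
Numerator Σ(Δy_t−Δȳ)(Δy_{t+1}−Δȳ) = -549.8704
Denominator Σ(Δy_t−Δȳ)² = 726.2371
r_1(Δy) = -549.8704 / 726.2371 = -0.757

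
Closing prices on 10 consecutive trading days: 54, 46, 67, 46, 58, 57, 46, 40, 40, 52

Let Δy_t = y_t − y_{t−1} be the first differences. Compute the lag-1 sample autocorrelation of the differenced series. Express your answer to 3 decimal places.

First differences Δy: -8, 21, -21, 12, -1, -11, -6, 0, 12
Mean of differences = -0.2222
Numerator Σ(Δy_t−Δȳ)(Δy_{t+1}−Δȳ) = -797.3827
Denominator Σ(Δy_t−Δȳ)² = 1391.5556
r_1(Δy) = -797.3827 / 1391.5556 = -0.573

-0.573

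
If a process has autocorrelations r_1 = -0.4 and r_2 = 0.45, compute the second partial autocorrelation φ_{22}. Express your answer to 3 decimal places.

φ_{22} = (r_2 − r_1²) / (1 − r_1²)
r_1² = (-0.4)² = 0.16
Numerator = 0.45 − 0.1600 = 0.2900; denominator = 1 − 0.1600 = 0.8400
φ_{22} = 0.2900 / 0.8400 = 0.345

0.345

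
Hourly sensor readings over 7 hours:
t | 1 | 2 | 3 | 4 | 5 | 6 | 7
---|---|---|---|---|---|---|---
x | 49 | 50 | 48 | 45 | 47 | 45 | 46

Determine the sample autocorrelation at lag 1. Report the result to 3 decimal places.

Mean x̄ = (49 + 50 + 48 + 45 + 47 + 45 + 46)/7 = 47.1429
Deviations from mean: 1.8571, 2.8571, 0.8571, -2.1429, -0.1429, -2.1429, -1.1429
Numerator Σ_{t=1}^{6}(x_t−x̄)(x_{t+1}−x̄) = 8.9796
Denominator Σ(x_t−x̄)² = 22.8571
r_1 = 8.9796 / 22.8571 = 0.393

0.393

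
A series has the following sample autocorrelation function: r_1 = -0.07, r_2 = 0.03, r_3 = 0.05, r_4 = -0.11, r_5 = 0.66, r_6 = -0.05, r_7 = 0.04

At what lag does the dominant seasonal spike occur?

5

The largest autocorrelation is r_5 = 0.66; the remaining lags stay at or below 0.05.
The dominant spike at lag 5 indicates a seasonal period of 5.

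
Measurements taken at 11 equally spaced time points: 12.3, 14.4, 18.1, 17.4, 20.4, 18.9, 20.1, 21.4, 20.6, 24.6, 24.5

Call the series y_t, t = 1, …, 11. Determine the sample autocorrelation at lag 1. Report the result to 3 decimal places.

0.555

Mean ȳ = (12.3 + 14.4 + 18.1 + 17.4 + 20.4 + 18.9 + 20.1 + 21.4 + 20.6 + 24.6 + 24.5)/11 = 19.3364
Numerator Σ_{t=1}^{10}(y_t−ȳ)(y_{t+1}−ȳ) = 78.3887
Denominator Σ(y_t−ȳ)² = 141.2855
r_1 = 78.3887 / 141.2855 = 0.555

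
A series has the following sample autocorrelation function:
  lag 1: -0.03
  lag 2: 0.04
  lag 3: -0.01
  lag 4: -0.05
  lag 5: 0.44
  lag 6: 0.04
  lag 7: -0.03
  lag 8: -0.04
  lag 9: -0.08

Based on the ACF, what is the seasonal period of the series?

5

The largest autocorrelation is r_5 = 0.44; the remaining lags stay at or below 0.04.
The dominant spike at lag 5 indicates a seasonal period of 5.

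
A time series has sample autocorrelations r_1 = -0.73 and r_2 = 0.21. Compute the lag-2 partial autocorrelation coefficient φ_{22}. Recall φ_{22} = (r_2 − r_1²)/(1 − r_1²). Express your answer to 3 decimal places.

φ_{22} = (r_2 − r_1²) / (1 − r_1²)
r_1² = (-0.73)² = 0.5329
Numerator = 0.21 − 0.5329 = -0.3229; denominator = 1 − 0.5329 = 0.4671
φ_{22} = -0.3229 / 0.4671 = -0.691

-0.691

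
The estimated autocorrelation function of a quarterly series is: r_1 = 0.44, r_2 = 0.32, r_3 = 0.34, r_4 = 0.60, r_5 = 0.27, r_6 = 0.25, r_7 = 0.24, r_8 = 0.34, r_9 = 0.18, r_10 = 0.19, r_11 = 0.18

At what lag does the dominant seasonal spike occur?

The largest autocorrelation is r_4 = 0.60; the remaining lags stay at or below 0.44. The elevated value at lag 1 (0.44), dropping to 0.32 at lag 2, reflects decaying short-term dependence rather than seasonality.
The dominant spike at lag 4 indicates a seasonal period of 4.

4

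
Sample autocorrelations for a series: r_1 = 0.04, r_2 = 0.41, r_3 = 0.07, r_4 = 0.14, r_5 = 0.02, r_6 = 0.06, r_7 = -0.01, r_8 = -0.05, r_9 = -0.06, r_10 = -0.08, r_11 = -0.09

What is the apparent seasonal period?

2

The largest autocorrelation is r_2 = 0.41; the remaining lags stay at or below 0.14.
The dominant spike at lag 2 indicates a seasonal period of 2.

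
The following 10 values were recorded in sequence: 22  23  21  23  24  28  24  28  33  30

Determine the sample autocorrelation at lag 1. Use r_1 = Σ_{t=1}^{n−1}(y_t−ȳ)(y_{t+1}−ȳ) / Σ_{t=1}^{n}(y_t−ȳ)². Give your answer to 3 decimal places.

0.551

Mean ȳ = (22 + 23 + 21 + 23 + 24 + 28 + 24 + 28 + 33 + 30)/10 = 25.6000
Numerator Σ_{t=1}^{9}(y_t−ȳ)(y_{t+1}−ȳ) = 76.2400
Denominator Σ(y_t−ȳ)² = 138.4000
r_1 = 76.2400 / 138.4000 = 0.551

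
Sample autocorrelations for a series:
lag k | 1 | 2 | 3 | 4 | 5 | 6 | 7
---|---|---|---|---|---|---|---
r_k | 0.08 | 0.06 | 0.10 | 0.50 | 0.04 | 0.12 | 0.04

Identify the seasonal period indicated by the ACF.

4

The largest autocorrelation is r_4 = 0.50; the remaining lags stay at or below 0.12.
The dominant spike at lag 4 indicates a seasonal period of 4.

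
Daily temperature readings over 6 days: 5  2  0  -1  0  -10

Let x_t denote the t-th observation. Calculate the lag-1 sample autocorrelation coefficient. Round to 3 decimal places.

0.080

Mean x̄ = (5 + 2 + 0 − 1 + 0 − 10)/6 = -0.6667
Deviations from mean: 5.6667, 2.6667, 0.6667, -0.3333, 0.6667, -9.3333
Σ(x_t−x̄)(x_{t+1}−x̄) = (15.1111) + (1.7778) + (-0.2222) + (-0.2222) + (-6.2222) = 10.2222
Denominator Σ(x_t−x̄)² = 127.3333
r_1 = 10.2222 / 127.3333 = 0.080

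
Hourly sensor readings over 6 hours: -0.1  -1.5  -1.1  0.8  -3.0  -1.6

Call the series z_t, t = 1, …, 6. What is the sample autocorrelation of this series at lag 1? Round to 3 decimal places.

Mean z̄ = (-0.1 − 1.5 − 1.1 + 0.8 − 3.0 − 1.6)/6 = -1.0833
Deviations from mean: 0.9833, -0.4167, -0.0167, 1.8833, -1.9167, -0.5167
Σ(z_t−z̄)(z_{t+1}−z̄) = (-0.4097) + (0.0069) + (-0.0314) + (-3.6097) + (0.9903) = -3.0536
Denominator Σ(z_t−z̄)² = 8.6283
r_1 = -3.0536 / 8.6283 = -0.354

-0.354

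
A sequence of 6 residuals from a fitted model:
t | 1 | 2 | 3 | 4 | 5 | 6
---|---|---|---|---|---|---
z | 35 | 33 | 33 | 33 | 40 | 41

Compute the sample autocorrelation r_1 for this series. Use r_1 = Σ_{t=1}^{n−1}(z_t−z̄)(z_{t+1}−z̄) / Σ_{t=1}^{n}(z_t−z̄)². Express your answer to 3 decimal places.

Mean z̄ = (35 + 33 + 33 + 33 + 40 + 41)/6 = 35.8333
Σ(z_t−z̄)(z_{t+1}−z̄) = (2.3611) + (8.0278) + (8.0278) + (-11.8056) + (21.5278) = 28.1389
Denominator Σ(z_t−z̄)² = 68.8333
r_1 = 28.1389 / 68.8333 = 0.409

0.409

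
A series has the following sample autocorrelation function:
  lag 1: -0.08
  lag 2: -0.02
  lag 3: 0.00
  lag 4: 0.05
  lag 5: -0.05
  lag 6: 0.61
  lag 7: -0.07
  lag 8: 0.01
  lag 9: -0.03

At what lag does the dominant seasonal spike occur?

The largest autocorrelation is r_6 = 0.61; the remaining lags stay at or below 0.05.
The dominant spike at lag 6 indicates a seasonal period of 6.

6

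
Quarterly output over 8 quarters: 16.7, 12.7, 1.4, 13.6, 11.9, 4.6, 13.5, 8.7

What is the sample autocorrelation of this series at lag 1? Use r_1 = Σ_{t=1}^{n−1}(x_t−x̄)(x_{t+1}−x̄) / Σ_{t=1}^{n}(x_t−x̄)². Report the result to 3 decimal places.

-0.337

Mean x̄ = (16.7 + 12.7 + 1.4 + 13.6 + 11.9 + 4.6 + 13.5 + 8.7)/8 = 10.3875
Σ(x_t−x̄)(x_{t+1}−x̄) = (14.5977) + (-20.7836) + (-28.8723) + (4.8589) + (-8.7536) + (-18.0136) + (-5.2523) = -62.2189
Denominator Σ(x_t−x̄)² = 184.6088
r_1 = -62.2189 / 184.6088 = -0.337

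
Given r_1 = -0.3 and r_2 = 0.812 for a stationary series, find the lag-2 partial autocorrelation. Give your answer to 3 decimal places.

φ_{22} = (r_2 − r_1²) / (1 − r_1²)
r_1² = (-0.3)² = 0.09
Numerator = 0.812 − 0.0900 = 0.7220; denominator = 1 − 0.0900 = 0.9100
φ_{22} = 0.7220 / 0.9100 = 0.793

0.793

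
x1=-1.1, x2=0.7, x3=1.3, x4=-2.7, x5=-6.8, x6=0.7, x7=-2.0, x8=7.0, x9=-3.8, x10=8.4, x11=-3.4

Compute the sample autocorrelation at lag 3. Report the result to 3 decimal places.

-0.421

Mean x̄ = (-1.1 + 0.7 + 1.3 − 2.7 − 6.8 + 0.7 − 2.0 + 7.0 − 3.8 + 8.4 − 3.4)/11 = -0.1545
Numerator Σ_{t=1}^{8}(x_t−x̄)(x_{t+3}−x̄) = -86.9989
Denominator Σ(x_t−x̄)² = 206.7073
r_3 = -86.9989 / 206.7073 = -0.421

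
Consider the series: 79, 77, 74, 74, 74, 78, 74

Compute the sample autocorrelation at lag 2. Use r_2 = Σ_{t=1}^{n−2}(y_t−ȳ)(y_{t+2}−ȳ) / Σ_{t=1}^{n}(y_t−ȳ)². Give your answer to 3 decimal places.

-0.200

Mean ȳ = (79 + 77 + 74 + 74 + 74 + 78 + 74)/7 = 75.7143
Deviations from mean: 3.2857, 1.2857, -1.7143, -1.7143, -1.7143, 2.2857, -1.7143
Σ(y_t−ȳ)(y_{t+2}−ȳ) = (-5.6327) + (-2.2041) + (2.9388) + (-3.9184) + (2.9388) = -5.8776
Denominator Σ(y_t−ȳ)² = 29.4286
r_2 = -5.8776 / 29.4286 = -0.200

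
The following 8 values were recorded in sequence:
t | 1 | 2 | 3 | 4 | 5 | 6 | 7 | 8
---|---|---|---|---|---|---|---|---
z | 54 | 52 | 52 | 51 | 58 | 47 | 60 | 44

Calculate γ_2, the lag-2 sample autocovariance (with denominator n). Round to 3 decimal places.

11.609

Mean z̄ = (54 + 52 + 52 + 51 + 58 + 47 + 60 + 44)/8 = 52.2500
Deviations: 1.7500, -0.2500, -0.2500, -1.2500, 5.7500, -5.2500, 7.7500, -8.2500
Σ_{t=1}^{6}(z_t−z̄)(z_{t+2}−z̄) = 92.8750
γ_2 = 92.8750 / 8 = 11.609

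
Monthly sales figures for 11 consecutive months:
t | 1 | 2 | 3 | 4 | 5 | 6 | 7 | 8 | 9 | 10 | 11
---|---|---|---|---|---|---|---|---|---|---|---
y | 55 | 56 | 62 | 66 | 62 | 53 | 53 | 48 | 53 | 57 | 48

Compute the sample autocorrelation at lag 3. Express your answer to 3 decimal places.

Mean ȳ = (55 + 56 + 62 + 66 + 62 + 53 + 53 + 48 + 53 + 57 + 48)/11 = 55.7273
Numerator Σ_{t=1}^{8}(y_t−ȳ)(y_{t+3}−ȳ) = -35.6777
Denominator Σ(y_t−ȳ)² = 328.1818
r_3 = -35.6777 / 328.1818 = -0.109

-0.109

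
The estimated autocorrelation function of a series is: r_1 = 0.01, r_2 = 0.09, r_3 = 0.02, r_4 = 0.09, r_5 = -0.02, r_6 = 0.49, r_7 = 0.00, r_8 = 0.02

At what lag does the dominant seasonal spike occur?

The largest autocorrelation is r_6 = 0.49; the remaining lags stay at or below 0.09.
The dominant spike at lag 6 indicates a seasonal period of 6.

6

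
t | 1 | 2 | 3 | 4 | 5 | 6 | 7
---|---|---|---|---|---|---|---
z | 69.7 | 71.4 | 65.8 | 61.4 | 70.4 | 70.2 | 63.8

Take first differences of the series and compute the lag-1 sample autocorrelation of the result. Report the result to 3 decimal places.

First differences Δz: 1.7, -5.6, -4.4, 9.0, -0.2, -6.4
Mean of differences = -0.9833
Numerator Σ(Δz_t−Δz̄)(Δz_{t+1}−Δz̄) = -27.1469
Denominator Σ(Δz_t−Δz̄)² = 169.8083
r_1(Δz) = -27.1469 / 169.8083 = -0.160

-0.160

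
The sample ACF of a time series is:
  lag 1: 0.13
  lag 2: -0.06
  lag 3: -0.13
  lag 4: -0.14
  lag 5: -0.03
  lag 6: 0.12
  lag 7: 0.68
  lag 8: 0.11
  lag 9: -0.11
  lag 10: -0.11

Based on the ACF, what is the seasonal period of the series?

7

The largest autocorrelation is r_7 = 0.68; the remaining lags stay at or below 0.13.
The dominant spike at lag 7 indicates a seasonal period of 7.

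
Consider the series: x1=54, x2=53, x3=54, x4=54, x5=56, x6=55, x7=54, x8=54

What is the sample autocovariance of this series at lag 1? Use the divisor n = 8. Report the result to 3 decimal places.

0.180

Mean x̄ = (54 + 53 + 54 + 54 + 56 + 55 + 54 + 54)/8 = 54.2500
Deviations: -0.2500, -1.2500, -0.2500, -0.2500, 1.7500, 0.7500, -0.2500, -0.2500
Σ_{t=1}^{7}(x_t−x̄)(x_{t+1}−x̄) = 1.4375
γ_1 = 1.4375 / 8 = 0.180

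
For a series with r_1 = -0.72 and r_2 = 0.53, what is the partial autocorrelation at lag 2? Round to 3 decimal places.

0.024

φ_{22} = (r_2 − r_1²) / (1 − r_1²)
r_1² = (-0.72)² = 0.5184
Numerator = 0.53 − 0.5184 = 0.0116; denominator = 1 − 0.5184 = 0.4816
φ_{22} = 0.0116 / 0.4816 = 0.024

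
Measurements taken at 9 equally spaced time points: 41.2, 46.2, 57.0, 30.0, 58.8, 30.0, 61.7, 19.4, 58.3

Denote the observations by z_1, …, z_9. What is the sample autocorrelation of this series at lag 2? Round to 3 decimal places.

Mean z̄ = (41.2 + 46.2 + 57.0 + 30.0 + 58.8 + 30.0 + 61.7 + 19.4 + 58.3)/9 = 44.7333
Σ(z_t−z̄)(z_{t+2}−z̄) = (-43.3422) + (-21.6089) + (172.5511) + (217.0711) + (238.6644) + (373.2444) + (230.1811) = 1166.7611
Denominator Σ(z_t−z̄)² = 1910.8200
r_2 = 1166.7611 / 1910.8200 = 0.611

0.611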